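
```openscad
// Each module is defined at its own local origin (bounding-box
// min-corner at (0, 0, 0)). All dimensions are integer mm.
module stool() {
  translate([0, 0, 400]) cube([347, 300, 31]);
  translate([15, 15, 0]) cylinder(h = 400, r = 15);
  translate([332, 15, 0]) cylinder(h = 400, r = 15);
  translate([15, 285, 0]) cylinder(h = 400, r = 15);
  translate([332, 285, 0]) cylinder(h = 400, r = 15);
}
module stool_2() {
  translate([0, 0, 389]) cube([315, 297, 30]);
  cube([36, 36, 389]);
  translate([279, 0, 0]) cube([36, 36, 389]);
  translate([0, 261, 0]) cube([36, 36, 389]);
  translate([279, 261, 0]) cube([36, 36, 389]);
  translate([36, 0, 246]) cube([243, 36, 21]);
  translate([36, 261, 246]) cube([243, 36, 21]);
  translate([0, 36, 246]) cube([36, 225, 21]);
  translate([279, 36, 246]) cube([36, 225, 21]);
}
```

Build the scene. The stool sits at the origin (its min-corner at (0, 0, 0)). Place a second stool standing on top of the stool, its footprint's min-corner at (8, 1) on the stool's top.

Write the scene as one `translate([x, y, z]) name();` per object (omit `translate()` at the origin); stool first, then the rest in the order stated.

stool();
translate([8, 1, 431]) stool_2();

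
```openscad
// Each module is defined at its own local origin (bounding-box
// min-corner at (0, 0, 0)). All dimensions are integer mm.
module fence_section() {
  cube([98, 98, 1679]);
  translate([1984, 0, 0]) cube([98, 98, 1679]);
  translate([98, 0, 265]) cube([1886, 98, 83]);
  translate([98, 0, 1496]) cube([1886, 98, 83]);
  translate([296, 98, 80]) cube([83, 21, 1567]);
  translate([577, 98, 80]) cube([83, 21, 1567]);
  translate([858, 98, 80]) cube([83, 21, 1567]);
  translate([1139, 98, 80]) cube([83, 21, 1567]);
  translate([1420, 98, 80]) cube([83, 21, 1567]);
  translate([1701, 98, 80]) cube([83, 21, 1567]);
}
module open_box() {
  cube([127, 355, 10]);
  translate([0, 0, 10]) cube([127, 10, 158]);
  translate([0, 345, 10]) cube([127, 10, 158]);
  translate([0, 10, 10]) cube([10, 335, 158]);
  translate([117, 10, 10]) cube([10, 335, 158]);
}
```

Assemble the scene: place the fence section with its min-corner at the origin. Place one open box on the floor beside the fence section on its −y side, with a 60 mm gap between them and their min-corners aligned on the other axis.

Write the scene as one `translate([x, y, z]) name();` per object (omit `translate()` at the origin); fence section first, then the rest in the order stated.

fence_section();
translate([0, -415, 0]) open_box();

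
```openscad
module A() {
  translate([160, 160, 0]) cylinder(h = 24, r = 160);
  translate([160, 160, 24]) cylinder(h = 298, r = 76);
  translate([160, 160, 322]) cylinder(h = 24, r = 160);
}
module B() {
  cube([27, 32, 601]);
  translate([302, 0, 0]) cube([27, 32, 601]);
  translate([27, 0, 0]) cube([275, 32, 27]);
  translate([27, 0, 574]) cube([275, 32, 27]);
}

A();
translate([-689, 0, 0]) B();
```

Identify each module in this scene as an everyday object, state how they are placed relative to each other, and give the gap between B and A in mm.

The picture frame's nearest face is 360 mm from the spool's −x face.

A is a spool. B is a picture frame. The picture frame is on the floor beside the spool on its −x side. The gap between the picture frame and the spool is 360 mm.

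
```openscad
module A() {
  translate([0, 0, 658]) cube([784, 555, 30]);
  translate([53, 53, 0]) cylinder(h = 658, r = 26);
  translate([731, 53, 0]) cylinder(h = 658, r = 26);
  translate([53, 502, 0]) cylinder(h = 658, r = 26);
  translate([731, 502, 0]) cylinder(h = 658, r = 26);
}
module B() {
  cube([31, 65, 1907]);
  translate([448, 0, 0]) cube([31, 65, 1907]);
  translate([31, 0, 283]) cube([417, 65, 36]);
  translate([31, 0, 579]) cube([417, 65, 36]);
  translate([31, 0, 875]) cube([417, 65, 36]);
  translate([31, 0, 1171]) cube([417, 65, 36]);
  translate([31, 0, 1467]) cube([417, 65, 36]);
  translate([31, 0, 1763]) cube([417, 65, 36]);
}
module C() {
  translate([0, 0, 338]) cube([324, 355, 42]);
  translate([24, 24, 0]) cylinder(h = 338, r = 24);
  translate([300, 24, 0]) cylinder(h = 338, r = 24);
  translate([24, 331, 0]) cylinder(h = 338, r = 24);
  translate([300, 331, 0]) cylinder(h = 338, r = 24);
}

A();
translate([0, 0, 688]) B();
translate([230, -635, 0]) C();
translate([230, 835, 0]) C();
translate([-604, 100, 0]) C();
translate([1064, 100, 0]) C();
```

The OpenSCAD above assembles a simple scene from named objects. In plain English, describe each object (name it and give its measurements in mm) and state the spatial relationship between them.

A is a rectangular dining table. The top is 784×555×30 mm with its upper surface at z = 688 mm. It stands on four round legs of 52 mm diameter, each leg's bounding box inset 27 mm from the nearest pair of top edges, running from the floor to the underside of the top.

B is a straight ladder. Two 31×65 mm vertical rails, 1907 mm tall, stand 479 mm apart (outside-to-outside) with their front faces coplanar on the −y side. 6 rungs, each 65 mm deep and 36 mm tall, span between the inner faces of the rails, front faces flush with the rails. The lowest rung's underside is at z = 283 mm and rungs are spaced 296 mm apart (underside to underside).

C is a four-legged stool. The seat is a 324×355×42 mm slab whose top surface is at z = 380 mm; four round legs, each 48 mm in diameter, run from the floor (z = 0) to the underside of the seat, each leg's axis is inset half a diameter from the nearest pair of seat edges (so the leg's bounding box is flush with the corner).

The ladder is on top of the table. Four stools sit around the table at the −y, +y, −x, +x sides.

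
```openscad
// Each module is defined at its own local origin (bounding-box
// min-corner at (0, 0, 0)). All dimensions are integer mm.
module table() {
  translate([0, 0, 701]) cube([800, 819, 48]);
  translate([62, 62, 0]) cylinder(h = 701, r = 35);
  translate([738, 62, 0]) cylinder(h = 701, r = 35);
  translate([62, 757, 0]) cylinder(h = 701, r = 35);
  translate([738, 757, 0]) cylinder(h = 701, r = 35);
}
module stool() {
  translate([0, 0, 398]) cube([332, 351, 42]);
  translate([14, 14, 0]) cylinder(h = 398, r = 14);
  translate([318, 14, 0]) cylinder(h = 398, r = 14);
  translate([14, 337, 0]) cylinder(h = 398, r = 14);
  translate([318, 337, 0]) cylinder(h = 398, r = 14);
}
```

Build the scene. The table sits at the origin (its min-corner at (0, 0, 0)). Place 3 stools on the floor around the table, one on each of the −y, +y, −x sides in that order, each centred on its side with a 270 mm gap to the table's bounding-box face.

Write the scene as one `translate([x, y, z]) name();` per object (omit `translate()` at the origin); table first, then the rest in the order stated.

table();
translate([234, -621, 0]) stool();
translate([234, 1089, 0]) stool();
translate([-602, 234, 0]) stool();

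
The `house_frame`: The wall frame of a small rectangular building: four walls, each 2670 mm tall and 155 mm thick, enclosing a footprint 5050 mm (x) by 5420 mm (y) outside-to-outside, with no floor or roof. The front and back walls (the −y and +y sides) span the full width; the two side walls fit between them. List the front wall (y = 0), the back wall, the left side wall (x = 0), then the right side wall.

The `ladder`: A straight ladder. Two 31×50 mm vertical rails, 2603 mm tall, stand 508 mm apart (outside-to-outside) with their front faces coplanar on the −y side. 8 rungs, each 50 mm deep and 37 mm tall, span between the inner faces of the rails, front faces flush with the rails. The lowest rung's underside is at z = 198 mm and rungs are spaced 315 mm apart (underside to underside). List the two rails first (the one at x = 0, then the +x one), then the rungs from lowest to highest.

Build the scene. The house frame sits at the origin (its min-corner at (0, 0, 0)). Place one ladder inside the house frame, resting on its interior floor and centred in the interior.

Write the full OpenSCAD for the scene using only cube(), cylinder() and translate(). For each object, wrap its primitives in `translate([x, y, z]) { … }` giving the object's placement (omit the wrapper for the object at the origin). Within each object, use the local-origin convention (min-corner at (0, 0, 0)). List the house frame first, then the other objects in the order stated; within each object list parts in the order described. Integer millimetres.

cube([5050, 155, 2670]);
translate([0, 5265, 0]) cube([5050, 155, 2670]);
translate([0, 155, 0]) cube([155, 5110, 2670]);
translate([4895, 155, 0]) cube([155, 5110, 2670]);
translate([2271, 2685, 0]) {
  cube([31, 50, 2603]);
  translate([477, 0, 0]) cube([31, 50, 2603]);
  translate([31, 0, 198]) cube([446, 50, 37]);
  translate([31, 0, 513]) cube([446, 50, 37]);
  translate([31, 0, 828]) cube([446, 50, 37]);
  translate([31, 0, 1143]) cube([446, 50, 37]);
  translate([31, 0, 1458]) cube([446, 50, 37]);
  translate([31, 0, 1773]) cube([446, 50, 37]);
  translate([31, 0, 2088]) cube([446, 50, 37]);
  translate([31, 0, 2403]) cube([446, 50, 37]);
}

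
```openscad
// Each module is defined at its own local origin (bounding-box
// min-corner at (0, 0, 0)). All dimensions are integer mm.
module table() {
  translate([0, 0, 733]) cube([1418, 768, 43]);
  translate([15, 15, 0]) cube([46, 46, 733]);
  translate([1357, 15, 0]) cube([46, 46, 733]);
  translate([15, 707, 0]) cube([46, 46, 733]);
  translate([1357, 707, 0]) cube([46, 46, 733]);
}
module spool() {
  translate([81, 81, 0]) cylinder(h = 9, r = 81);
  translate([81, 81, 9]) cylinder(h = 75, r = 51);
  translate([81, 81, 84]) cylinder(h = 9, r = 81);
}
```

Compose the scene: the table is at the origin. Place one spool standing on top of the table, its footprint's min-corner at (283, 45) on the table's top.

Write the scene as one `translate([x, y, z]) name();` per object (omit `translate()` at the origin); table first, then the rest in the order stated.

table();
translate([283, 45, 776]) spool();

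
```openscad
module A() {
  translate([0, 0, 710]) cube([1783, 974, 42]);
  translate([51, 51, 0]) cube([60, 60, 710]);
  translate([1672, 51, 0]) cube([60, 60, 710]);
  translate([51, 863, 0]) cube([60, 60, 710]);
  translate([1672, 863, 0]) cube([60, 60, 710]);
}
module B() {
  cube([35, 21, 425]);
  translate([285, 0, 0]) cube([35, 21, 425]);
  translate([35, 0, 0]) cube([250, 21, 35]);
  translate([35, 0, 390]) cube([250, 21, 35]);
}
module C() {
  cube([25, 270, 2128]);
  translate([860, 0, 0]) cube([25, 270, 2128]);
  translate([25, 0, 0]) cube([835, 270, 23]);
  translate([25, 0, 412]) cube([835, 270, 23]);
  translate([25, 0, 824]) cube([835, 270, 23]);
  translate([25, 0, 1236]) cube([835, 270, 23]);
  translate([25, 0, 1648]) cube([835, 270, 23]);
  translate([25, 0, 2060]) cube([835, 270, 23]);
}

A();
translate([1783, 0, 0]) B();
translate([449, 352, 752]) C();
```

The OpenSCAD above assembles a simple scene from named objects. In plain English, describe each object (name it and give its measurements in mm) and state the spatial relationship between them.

A is a table: top 1783 mm (x) × 974 mm (y), 42 mm thick, upper face at z = 752 mm, on four 60×60 mm square legs, each inset 51 mm from the nearest pair of top edges, running from z = 0 to the bottom of the top.

B is a picture frame with a 250×355 mm rectangular opening (x by z) and a uniform 35 mm border on every side. Frame depth is 21 mm along y. It is built from two vertical stiles running the full outside height and two horizontal rails spanning the gap between the stiles.

C is an open bookshelf. Two side panels, each 25 mm thick, 270 mm deep and 2128 mm tall, stand 885 mm apart (outside-to-outside). Between them sit 6 shelves, each 23 mm thick and 270 mm deep, spanning the full gap between the sides. The bottom shelf rests on the floor (its underside at z = 0) and the clear gap between one shelf's top and the next shelf's underside is 389 mm.

The picture frame is against the table's +x side, with their −y faces flush. The bookshelf is on top of the table, centred.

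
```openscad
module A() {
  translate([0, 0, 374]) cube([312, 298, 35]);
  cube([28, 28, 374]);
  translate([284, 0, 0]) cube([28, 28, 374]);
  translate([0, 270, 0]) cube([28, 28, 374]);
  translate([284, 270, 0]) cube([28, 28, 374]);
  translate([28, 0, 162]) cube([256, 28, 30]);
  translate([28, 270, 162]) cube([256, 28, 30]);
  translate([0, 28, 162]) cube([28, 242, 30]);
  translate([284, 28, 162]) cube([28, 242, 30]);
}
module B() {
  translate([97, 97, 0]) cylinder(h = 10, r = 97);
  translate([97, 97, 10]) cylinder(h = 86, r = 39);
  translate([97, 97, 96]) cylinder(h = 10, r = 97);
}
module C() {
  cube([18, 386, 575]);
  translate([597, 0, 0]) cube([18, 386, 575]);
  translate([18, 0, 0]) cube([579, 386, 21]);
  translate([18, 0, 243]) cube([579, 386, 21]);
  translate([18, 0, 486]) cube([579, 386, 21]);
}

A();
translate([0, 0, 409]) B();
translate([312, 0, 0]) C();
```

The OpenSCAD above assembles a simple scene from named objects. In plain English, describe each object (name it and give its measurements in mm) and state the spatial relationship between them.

A is a four-legged stool. The seat is 312×298 mm, 35 mm thick, top at z = 409 mm. It stands on four square legs, each 28×28 mm in cross-section, from z = 0 to the seat underside, each flush with a corner of the seat. Four stretchers, 28 mm wide and 30 mm tall, connect adjacent legs with their undersides at z = 162 mm, each running between the inner faces of the legs it joins and aligned with the legs' outer faces on the other axis.

B is a spool: two coaxial disc flanges of radius 97 mm and thickness 10 mm, joined by a core cylinder of radius 39 mm and height 86 mm. The lower flange rests on z = 0 and the three cylinders share a vertical axis.

C is an open bookshelf. Two side panels, each 18 mm thick, 386 mm deep and 575 mm tall, stand 615 mm apart (outside-to-outside). Between them sit 3 shelves, each 21 mm thick and 386 mm deep, spanning the full gap between the sides. The bottom shelf rests on the floor (its underside at z = 0) and the clear gap between one shelf's top and the next shelf's underside is 222 mm.

The spool is on top of the stool. The bookshelf is against the stool's +x side, with their −y faces flush.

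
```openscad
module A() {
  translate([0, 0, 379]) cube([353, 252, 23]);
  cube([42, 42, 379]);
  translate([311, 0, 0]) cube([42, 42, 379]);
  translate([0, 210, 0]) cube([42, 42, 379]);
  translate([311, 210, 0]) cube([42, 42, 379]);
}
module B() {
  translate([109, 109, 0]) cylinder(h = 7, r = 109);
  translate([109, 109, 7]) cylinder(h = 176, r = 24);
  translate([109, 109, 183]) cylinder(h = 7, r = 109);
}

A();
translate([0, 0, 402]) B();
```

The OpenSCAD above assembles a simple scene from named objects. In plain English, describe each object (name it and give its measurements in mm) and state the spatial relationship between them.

A is a simple wooden stool: a rectangular seat 353 mm (x) by 252 mm (y), 23 mm thick, top face at z = 402 mm, on four square legs, each 42×42 mm in cross-section. The legs rest on z = 0, each flush with a corner of the seat.

B is a spool: two coaxial disc flanges of radius 109 mm and thickness 7 mm, joined by a core cylinder of radius 24 mm and height 176 mm. The lower flange rests on z = 0 and the three cylinders share a vertical axis.

The spool is on top of the stool.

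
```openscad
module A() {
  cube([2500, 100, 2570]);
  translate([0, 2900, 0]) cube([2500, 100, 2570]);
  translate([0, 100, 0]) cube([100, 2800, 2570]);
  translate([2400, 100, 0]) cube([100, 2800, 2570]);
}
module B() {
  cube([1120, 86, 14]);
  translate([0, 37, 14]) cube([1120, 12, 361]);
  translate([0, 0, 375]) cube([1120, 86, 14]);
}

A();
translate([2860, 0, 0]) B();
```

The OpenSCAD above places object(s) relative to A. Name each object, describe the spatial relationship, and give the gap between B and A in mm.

A is a house frame. B is an I-beam. The I-beam is on the floor beside the house frame on its +x side. The gap between the I-beam and the house frame is 360 mm.

The I-beam's nearest face is 360 mm from the house frame's +x face.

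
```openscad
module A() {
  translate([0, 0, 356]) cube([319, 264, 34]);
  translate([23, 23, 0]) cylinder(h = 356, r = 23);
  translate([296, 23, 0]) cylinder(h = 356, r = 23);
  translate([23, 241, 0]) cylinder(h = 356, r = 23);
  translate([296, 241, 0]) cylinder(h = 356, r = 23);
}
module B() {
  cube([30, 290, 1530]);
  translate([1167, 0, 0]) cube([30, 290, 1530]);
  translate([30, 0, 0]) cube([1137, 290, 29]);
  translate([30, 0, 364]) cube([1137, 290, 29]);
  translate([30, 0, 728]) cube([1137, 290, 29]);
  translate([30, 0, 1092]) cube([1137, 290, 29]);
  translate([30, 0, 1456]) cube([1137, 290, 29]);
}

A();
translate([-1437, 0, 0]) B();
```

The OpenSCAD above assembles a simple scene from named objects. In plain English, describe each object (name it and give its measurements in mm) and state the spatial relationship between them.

A is a four-legged stool. The seat is 319×264 mm, 34 mm thick, top at z = 390 mm. It stands on four round legs, each 46 mm in diameter, from z = 0 to the seat underside, each leg's axis is inset half a diameter from the nearest pair of seat edges (so the leg's bounding box is flush with the corner).

B is an open bookshelf. Two side panels, each 30 mm thick, 290 mm deep and 1530 mm tall, stand 1197 mm apart (outside-to-outside). Between them sit 5 shelves, each 29 mm thick and 290 mm deep, spanning the full gap between the sides. The bottom shelf rests on the floor (its underside at z = 0) and the clear gap between one shelf's top and the next shelf's underside is 335 mm.

The bookshelf is on the floor beside the stool on its −x side.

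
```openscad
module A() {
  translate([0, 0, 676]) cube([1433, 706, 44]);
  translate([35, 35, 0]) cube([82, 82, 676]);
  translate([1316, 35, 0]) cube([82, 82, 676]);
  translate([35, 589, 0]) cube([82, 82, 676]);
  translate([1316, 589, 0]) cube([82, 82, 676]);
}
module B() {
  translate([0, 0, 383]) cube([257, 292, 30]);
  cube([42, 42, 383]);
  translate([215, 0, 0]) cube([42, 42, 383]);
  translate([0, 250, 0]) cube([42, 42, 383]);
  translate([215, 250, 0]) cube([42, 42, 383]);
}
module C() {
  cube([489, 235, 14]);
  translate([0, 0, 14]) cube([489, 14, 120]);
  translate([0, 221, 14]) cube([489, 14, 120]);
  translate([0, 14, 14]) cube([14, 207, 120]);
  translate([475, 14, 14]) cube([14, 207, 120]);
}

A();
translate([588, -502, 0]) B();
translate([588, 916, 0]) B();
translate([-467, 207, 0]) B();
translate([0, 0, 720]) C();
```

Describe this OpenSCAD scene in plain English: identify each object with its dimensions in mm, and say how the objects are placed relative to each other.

A is a table: top 1433 mm (x) × 706 mm (y), 44 mm thick, upper face at z = 720 mm, on four 82×82 mm square legs, each inset 35 mm from the nearest pair of top edges, running from z = 0 to the bottom of the top.

B is a simple wooden stool: a rectangular seat 257 mm (x) by 292 mm (y), 30 mm thick, top face at z = 413 mm, on four square legs, each 42×42 mm in cross-section. The legs rest on z = 0, each flush with a corner of the seat.

C is an open-topped rectangular box: outside dimensions 489×235×134 mm, with a uniform wall and base thickness of 14 mm. The base is a full 489×235 slab on the floor; four walls sit on top of the base. The front and back walls (the −y and +y sides) span the full width; the two side walls fit between them.

Three stools sit around the table at the −y, +y, −x sides. The open box is on top of the table.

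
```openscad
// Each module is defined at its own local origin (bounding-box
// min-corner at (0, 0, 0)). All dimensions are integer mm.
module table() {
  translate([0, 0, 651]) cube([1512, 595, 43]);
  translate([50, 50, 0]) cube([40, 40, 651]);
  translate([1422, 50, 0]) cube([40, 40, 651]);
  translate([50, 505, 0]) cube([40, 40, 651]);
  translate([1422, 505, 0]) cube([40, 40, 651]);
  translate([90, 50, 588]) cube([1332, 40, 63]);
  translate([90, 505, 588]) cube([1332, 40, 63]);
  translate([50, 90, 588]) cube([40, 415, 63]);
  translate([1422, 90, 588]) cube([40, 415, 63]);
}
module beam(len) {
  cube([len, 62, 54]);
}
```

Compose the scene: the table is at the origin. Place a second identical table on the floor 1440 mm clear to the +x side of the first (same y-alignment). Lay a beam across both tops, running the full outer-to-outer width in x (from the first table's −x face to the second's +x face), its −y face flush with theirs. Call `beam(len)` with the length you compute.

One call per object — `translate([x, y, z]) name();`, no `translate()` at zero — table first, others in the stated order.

table();
translate([2952, 0, 0]) table();
translate([0, 0, 694]) beam(4464);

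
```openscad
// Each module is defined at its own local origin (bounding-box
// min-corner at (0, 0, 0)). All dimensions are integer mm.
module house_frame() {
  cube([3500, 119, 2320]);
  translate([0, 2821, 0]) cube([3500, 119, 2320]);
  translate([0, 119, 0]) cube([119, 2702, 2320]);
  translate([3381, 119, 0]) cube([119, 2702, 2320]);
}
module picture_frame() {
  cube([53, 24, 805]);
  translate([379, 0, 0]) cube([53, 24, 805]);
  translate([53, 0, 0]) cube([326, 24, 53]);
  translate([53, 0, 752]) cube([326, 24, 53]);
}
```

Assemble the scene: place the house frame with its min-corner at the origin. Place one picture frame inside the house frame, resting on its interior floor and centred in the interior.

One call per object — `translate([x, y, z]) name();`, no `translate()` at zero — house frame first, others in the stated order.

house_frame();
translate([1534, 1458, 0]) picture_frame();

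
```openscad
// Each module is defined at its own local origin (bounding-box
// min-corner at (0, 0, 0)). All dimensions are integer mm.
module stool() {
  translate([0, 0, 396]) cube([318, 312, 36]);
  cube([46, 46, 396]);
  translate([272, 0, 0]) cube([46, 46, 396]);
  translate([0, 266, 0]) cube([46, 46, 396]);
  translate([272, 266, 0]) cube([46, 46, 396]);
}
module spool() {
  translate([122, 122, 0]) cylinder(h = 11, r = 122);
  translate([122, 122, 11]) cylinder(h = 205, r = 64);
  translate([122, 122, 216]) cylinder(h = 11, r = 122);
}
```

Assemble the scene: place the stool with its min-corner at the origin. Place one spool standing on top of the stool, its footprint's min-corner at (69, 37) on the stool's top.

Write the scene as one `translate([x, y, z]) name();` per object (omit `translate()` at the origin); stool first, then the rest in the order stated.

stool();
translate([69, 37, 432]) spool();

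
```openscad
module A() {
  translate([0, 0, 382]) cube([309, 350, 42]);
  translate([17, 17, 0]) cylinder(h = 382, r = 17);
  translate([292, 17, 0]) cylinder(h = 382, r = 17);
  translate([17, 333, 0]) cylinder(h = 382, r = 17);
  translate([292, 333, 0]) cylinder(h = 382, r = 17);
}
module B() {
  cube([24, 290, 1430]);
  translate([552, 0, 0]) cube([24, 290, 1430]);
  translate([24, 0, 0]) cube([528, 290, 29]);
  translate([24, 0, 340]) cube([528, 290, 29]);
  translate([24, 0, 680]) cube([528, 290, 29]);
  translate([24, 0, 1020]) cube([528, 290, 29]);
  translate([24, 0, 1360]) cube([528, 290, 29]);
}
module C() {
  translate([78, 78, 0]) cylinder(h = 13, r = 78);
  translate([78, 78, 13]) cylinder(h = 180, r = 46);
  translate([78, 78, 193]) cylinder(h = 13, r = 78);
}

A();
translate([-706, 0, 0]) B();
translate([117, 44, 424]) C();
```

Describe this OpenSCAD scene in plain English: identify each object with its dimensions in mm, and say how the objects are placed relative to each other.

A is a four-legged stool. The seat is a 309×350×42 mm slab whose top surface is at z = 424 mm; four round legs, each 34 mm in diameter, run from the floor (z = 0) to the underside of the seat, each leg's axis is inset half a diameter from the nearest pair of seat edges (so the leg's bounding box is flush with the corner).

B is an open bookshelf. Two side panels, each 24 mm thick, 290 mm deep and 1430 mm tall, stand 576 mm apart (outside-to-outside). Between them sit 5 shelves, each 29 mm thick and 290 mm deep, spanning the full gap between the sides. The bottom shelf rests on the floor (its underside at z = 0) and the clear gap between one shelf's top and the next shelf's underside is 311 mm.

C is a spool: two coaxial disc flanges of radius 78 mm and thickness 13 mm, joined by a core cylinder of radius 46 mm and height 180 mm. The lower flange rests on z = 0 and the three cylinders share a vertical axis.

The bookshelf is on the floor beside the stool on its −x side. The spool is on top of the stool.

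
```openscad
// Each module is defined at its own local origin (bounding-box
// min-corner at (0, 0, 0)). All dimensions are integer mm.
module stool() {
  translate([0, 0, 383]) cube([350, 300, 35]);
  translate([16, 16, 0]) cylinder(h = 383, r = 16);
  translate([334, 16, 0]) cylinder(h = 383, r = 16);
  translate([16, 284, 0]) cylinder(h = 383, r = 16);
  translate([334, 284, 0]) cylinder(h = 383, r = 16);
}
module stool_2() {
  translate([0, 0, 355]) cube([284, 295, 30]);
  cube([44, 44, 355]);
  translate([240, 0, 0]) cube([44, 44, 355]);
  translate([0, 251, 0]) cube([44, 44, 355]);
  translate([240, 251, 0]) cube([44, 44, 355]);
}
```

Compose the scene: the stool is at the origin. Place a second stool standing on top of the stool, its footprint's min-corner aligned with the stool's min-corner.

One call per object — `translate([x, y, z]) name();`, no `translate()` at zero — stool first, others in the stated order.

stool();
translate([0, 0, 418]) stool_2();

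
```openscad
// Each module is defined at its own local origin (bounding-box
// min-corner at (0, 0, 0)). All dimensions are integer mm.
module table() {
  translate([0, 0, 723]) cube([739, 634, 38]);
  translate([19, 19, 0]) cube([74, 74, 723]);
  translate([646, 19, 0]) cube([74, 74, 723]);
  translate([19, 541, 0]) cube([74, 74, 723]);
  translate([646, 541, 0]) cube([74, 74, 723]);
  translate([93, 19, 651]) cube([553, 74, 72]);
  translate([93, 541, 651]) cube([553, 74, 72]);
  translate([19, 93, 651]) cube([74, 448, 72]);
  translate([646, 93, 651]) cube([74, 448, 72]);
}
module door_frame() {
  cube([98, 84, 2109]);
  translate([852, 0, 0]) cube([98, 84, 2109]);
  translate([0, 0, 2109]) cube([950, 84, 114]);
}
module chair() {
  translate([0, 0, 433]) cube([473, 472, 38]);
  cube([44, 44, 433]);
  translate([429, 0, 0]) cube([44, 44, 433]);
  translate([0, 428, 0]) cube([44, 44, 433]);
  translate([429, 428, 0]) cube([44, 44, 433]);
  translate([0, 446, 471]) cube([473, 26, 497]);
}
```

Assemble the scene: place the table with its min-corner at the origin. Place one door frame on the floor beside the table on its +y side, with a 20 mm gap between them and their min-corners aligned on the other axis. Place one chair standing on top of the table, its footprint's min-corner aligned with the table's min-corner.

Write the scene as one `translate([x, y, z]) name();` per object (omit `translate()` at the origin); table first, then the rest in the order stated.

table();
translate([0, 654, 0]) door_frame();
translate([0, 0, 761]) chair();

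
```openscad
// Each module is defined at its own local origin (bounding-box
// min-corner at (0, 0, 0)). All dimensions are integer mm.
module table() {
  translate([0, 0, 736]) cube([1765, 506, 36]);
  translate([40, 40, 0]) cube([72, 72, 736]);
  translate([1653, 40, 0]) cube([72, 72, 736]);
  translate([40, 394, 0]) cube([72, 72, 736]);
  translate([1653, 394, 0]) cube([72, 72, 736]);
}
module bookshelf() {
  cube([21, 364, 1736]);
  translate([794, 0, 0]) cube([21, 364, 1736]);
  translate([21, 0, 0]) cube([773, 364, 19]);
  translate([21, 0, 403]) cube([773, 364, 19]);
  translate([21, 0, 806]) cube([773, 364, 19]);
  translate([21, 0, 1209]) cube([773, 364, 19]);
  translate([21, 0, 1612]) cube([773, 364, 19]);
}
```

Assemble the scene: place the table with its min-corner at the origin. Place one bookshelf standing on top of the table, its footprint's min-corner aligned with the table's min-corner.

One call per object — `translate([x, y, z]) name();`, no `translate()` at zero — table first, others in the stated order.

table();
translate([0, 0, 772]) bookshelf();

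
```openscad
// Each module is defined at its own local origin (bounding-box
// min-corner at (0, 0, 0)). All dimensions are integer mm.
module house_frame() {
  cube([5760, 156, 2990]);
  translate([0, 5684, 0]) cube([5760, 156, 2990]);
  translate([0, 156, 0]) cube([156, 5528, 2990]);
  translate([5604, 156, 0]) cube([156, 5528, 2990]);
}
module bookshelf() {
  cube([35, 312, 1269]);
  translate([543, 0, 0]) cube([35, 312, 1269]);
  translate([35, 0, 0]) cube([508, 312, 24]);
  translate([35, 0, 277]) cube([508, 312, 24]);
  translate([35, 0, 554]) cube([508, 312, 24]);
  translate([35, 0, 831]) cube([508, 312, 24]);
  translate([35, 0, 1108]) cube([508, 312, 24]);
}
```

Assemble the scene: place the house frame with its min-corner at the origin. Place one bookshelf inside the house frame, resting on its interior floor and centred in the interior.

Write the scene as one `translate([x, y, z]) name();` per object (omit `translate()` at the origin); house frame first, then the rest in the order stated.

house_frame();
translate([2591, 2764, 0]) bookshelf();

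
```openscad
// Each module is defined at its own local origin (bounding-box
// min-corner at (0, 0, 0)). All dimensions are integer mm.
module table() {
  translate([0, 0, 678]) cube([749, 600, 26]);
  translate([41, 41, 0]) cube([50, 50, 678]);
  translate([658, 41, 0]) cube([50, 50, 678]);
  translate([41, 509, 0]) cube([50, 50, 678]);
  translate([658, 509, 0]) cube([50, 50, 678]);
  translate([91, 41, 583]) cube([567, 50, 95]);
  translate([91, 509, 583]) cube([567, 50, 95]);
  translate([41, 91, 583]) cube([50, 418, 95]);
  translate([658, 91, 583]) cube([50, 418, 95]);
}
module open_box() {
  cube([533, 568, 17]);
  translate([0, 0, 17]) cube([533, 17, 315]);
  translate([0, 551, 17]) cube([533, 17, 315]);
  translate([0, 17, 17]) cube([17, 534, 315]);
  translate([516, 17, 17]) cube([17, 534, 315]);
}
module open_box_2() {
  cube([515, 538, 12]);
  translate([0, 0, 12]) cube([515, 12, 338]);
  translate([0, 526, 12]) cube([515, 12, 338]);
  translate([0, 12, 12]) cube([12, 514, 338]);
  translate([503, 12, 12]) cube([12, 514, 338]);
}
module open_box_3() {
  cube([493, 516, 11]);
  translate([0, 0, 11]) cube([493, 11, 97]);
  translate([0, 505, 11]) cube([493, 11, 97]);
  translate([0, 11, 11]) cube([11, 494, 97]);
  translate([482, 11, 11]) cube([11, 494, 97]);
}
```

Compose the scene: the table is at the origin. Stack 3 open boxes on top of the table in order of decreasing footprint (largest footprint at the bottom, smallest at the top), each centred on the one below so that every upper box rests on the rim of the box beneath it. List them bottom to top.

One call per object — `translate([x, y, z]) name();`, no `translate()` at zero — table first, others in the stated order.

table();
translate([108, 16, 704]) open_box();
translate([117, 31, 1036]) open_box_2();
translate([128, 42, 1386]) open_box_3();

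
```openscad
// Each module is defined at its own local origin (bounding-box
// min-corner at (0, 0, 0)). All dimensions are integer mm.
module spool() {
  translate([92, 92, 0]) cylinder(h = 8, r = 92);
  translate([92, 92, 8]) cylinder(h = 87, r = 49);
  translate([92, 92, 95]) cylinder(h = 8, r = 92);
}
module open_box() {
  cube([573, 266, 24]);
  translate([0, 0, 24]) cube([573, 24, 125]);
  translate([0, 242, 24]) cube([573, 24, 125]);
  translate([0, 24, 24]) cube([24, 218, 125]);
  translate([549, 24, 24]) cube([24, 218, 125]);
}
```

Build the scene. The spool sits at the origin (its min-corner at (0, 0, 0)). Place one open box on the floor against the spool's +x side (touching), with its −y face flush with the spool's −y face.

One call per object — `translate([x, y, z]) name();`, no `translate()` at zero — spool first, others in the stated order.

spool();
translate([184, 0, 0]) open_box();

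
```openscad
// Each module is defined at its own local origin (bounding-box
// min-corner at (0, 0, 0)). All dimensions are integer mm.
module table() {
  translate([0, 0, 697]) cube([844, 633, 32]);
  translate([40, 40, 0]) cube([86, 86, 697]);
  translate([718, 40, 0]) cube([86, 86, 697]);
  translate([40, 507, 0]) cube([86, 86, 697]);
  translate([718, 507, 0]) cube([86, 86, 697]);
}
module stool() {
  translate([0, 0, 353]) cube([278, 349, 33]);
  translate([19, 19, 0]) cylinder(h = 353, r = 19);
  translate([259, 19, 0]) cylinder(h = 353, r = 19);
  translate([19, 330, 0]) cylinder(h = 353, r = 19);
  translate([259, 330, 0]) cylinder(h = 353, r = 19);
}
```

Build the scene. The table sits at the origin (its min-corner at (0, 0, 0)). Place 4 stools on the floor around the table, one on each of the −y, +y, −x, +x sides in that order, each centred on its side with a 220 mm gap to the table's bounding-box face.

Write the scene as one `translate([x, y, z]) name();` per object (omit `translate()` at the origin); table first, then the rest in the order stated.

table();
translate([283, -569, 0]) stool();
translate([283, 853, 0]) stool();
translate([-498, 142, 0]) stool();
translate([1064, 142, 0]) stool();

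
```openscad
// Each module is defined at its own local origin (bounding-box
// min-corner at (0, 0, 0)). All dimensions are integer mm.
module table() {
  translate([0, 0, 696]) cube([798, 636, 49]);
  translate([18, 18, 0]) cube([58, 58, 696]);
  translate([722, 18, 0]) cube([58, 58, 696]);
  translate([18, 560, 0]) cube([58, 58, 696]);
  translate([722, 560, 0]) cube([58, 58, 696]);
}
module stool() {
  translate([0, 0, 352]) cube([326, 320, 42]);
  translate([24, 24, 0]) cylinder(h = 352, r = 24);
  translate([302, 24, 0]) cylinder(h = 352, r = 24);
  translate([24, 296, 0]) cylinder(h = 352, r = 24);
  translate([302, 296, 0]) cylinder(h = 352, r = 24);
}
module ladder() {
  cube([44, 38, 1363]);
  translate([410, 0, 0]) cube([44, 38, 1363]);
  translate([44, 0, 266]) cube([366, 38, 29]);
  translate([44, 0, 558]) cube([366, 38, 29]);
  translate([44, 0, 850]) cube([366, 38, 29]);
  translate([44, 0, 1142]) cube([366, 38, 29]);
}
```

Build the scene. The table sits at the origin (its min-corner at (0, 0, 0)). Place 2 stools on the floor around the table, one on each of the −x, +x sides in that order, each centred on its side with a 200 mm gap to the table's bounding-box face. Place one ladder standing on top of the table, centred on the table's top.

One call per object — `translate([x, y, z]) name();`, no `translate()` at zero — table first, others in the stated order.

table();
translate([-526, 158, 0]) stool();
translate([998, 158, 0]) stool();
translate([172, 299, 745]) ladder();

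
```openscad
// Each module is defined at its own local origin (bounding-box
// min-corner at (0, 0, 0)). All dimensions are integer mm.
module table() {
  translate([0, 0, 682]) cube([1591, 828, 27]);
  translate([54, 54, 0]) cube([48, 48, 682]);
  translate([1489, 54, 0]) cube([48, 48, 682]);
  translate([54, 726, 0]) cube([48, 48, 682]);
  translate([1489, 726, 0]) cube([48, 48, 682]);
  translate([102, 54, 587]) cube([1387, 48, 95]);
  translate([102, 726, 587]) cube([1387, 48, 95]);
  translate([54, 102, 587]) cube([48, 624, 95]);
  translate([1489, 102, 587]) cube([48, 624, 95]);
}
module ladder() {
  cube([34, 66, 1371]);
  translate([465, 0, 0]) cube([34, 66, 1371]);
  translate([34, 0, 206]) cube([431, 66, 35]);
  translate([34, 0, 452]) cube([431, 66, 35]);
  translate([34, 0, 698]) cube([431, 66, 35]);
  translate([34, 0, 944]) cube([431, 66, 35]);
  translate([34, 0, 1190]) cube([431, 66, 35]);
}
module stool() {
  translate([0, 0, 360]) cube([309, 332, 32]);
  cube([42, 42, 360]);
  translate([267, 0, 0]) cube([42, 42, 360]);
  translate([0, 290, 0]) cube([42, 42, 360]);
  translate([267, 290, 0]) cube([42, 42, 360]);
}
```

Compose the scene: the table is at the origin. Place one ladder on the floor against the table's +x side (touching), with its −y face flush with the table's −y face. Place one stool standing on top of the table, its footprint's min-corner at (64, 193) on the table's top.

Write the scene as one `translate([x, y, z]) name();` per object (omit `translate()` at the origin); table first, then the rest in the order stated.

table();
translate([1591, 0, 0]) ladder();
translate([64, 193, 709]) stool();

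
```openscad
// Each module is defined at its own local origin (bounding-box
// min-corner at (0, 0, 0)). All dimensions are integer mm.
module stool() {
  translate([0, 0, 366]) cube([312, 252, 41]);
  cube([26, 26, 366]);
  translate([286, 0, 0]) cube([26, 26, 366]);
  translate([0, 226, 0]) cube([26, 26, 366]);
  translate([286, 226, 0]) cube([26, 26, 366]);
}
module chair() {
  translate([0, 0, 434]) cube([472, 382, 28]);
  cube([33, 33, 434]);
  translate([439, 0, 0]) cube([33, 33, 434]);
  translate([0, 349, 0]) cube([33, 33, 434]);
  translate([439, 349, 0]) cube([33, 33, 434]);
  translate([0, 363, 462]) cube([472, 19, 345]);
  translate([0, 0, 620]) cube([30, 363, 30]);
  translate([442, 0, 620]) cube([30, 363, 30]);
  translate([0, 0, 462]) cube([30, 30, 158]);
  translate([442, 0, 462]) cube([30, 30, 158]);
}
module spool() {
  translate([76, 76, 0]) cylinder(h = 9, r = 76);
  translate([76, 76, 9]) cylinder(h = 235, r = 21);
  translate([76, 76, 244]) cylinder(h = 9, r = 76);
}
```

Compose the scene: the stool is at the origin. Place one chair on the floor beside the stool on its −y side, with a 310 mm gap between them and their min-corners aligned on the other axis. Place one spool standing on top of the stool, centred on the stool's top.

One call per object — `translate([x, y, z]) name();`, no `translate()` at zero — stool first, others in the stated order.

stool();
translate([0, -692, 0]) chair();
translate([80, 50, 407]) spool();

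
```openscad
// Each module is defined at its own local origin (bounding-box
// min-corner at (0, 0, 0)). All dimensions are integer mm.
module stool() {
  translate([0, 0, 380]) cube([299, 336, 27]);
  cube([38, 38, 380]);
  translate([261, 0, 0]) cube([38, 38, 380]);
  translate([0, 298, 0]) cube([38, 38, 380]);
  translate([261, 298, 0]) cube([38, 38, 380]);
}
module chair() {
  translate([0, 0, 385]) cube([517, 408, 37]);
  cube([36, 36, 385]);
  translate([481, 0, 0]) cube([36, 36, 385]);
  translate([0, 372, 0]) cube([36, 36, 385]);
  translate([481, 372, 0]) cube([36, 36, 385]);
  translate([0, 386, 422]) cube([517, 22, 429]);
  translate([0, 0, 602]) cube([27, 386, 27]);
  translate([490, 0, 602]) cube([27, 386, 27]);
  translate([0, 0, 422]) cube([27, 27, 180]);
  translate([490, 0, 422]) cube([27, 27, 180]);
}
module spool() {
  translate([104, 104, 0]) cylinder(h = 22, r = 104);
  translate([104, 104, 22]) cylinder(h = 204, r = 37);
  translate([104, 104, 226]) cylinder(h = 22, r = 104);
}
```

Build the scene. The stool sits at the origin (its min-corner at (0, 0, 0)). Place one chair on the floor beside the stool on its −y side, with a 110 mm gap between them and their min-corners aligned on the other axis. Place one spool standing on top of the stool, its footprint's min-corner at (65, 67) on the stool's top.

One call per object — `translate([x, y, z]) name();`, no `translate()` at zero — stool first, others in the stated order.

stool();
translate([0, -518, 0]) chair();
translate([65, 67, 407]) spool();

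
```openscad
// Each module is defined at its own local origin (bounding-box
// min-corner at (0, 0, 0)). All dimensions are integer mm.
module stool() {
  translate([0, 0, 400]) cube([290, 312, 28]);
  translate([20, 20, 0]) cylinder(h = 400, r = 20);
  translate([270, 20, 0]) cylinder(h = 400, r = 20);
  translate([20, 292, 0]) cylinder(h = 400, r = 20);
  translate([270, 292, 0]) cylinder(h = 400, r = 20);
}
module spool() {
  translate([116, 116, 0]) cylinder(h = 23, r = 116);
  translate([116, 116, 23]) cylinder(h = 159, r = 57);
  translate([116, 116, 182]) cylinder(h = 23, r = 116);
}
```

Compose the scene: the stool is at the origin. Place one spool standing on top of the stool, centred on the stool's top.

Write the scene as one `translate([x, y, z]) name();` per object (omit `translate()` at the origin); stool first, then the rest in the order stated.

stool();
translate([29, 40, 428]) spool();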